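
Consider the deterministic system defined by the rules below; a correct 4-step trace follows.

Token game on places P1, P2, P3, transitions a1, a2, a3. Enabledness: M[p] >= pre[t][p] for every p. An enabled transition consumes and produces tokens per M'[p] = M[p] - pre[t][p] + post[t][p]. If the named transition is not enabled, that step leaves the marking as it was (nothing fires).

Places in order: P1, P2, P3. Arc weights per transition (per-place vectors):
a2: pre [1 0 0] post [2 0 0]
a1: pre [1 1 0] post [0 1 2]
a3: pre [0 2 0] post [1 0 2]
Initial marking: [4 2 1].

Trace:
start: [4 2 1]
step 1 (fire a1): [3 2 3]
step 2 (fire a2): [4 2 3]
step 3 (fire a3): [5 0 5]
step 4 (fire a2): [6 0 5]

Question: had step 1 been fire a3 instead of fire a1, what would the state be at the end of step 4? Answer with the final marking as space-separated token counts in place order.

7 0 3

(re-executing from step 1 with the substitution; state before step 1: [4 2 1])
step 1 (fire a3): [5 0 3]
step 2 (fire a2): [6 0 3]
step 3 (fire a3): [6 0 3]
step 4 (fire a2): [7 0 3]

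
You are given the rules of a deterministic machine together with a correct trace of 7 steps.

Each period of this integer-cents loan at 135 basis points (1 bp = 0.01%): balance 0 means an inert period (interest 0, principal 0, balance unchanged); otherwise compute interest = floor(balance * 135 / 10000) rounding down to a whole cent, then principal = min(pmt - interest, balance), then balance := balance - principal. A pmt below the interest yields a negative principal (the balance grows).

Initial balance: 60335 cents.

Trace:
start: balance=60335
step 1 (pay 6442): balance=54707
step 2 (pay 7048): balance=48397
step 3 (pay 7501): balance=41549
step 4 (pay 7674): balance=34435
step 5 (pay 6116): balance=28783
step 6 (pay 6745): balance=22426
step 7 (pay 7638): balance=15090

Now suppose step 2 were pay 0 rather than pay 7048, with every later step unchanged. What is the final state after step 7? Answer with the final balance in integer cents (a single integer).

(re-executing from step 2 with the substitution; state before step 2: balance=54707)
step 2 (pay 0): balance=55445
step 3 (pay 7501): balance=48692
step 4 (pay 7674): balance=41675
step 5 (pay 6116): balance=36121
step 6 (pay 6745): balance=29863
step 7 (pay 7638): balance=22628

22628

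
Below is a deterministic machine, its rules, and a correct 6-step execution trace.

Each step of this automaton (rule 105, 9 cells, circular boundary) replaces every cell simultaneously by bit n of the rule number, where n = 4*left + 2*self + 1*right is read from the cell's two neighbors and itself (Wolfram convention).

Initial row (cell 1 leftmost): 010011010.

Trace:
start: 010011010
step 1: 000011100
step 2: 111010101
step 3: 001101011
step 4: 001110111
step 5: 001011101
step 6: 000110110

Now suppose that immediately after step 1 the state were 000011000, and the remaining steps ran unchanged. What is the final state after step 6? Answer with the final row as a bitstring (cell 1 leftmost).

state after step 1 := 000011000
step 2: 111011011
step 3: 001111110
step 4: 101000010
step 5: 010011001
step 6: 100011000

100011000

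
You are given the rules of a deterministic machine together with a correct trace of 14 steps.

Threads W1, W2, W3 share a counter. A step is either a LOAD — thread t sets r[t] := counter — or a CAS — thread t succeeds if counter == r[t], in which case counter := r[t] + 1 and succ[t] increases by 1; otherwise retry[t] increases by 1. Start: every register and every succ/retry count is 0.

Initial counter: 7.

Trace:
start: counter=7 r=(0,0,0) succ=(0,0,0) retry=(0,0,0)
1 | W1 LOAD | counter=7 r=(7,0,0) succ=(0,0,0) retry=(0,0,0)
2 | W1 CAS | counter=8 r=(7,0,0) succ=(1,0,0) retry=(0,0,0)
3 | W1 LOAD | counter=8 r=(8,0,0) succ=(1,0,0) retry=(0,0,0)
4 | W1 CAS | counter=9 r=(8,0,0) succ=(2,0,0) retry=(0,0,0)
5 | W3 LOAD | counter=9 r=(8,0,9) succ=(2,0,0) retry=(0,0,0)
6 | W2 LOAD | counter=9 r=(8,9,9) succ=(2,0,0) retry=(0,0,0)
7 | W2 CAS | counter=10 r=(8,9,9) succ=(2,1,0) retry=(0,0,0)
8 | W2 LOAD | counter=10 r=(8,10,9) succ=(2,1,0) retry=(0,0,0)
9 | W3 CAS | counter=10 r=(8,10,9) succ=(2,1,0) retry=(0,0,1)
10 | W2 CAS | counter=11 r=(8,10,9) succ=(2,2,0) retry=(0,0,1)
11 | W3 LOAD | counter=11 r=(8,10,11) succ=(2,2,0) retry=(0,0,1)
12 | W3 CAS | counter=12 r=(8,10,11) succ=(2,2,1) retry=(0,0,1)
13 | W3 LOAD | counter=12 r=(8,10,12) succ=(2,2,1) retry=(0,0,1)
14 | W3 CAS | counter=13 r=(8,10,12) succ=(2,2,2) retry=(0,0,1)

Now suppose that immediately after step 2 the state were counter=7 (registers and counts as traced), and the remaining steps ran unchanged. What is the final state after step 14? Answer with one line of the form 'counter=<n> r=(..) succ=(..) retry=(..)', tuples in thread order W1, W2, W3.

counter=12 r=(7,9,11) succ=(2,2,2) retry=(0,0,1)

state after step 2 := counter=7 r=(7,0,0) succ=(1,0,0) retry=(0,0,0)
3 | W1 LOAD | counter=7 r=(7,0,0) succ=(1,0,0) retry=(0,0,0)
4 | W1 CAS | counter=8 r=(7,0,0) succ=(2,0,0) retry=(0,0,0)
5 | W3 LOAD | counter=8 r=(7,0,8) succ=(2,0,0) retry=(0,0,0)
6 | W2 LOAD | counter=8 r=(7,8,8) succ=(2,0,0) retry=(0,0,0)
7 | W2 CAS | counter=9 r=(7,8,8) succ=(2,1,0) retry=(0,0,0)
8 | W2 LOAD | counter=9 r=(7,9,8) succ=(2,1,0) retry=(0,0,0)
9 | W3 CAS | counter=9 r=(7,9,8) succ=(2,1,0) retry=(0,0,1)
10 | W2 CAS | counter=10 r=(7,9,8) succ=(2,2,0) retry=(0,0,1)
11 | W3 LOAD | counter=10 r=(7,9,10) succ=(2,2,0) retry=(0,0,1)
12 | W3 CAS | counter=11 r=(7,9,10) succ=(2,2,1) retry=(0,0,1)
13 | W3 LOAD | counter=11 r=(7,9,11) succ=(2,2,1) retry=(0,0,1)
14 | W3 CAS | counter=12 r=(7,9,11) succ=(2,2,2) retry=(0,0,1)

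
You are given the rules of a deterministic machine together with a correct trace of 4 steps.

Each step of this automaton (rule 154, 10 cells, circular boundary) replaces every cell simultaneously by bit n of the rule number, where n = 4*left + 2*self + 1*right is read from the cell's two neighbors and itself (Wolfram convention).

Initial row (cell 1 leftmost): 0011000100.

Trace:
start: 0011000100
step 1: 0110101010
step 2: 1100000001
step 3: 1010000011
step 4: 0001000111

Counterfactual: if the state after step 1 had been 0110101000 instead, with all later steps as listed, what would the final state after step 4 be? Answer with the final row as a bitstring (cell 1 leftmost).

state after step 1 := 0110101000
step 2: 1100000100
step 3: 1010001011
step 4: 0001010011

0001010011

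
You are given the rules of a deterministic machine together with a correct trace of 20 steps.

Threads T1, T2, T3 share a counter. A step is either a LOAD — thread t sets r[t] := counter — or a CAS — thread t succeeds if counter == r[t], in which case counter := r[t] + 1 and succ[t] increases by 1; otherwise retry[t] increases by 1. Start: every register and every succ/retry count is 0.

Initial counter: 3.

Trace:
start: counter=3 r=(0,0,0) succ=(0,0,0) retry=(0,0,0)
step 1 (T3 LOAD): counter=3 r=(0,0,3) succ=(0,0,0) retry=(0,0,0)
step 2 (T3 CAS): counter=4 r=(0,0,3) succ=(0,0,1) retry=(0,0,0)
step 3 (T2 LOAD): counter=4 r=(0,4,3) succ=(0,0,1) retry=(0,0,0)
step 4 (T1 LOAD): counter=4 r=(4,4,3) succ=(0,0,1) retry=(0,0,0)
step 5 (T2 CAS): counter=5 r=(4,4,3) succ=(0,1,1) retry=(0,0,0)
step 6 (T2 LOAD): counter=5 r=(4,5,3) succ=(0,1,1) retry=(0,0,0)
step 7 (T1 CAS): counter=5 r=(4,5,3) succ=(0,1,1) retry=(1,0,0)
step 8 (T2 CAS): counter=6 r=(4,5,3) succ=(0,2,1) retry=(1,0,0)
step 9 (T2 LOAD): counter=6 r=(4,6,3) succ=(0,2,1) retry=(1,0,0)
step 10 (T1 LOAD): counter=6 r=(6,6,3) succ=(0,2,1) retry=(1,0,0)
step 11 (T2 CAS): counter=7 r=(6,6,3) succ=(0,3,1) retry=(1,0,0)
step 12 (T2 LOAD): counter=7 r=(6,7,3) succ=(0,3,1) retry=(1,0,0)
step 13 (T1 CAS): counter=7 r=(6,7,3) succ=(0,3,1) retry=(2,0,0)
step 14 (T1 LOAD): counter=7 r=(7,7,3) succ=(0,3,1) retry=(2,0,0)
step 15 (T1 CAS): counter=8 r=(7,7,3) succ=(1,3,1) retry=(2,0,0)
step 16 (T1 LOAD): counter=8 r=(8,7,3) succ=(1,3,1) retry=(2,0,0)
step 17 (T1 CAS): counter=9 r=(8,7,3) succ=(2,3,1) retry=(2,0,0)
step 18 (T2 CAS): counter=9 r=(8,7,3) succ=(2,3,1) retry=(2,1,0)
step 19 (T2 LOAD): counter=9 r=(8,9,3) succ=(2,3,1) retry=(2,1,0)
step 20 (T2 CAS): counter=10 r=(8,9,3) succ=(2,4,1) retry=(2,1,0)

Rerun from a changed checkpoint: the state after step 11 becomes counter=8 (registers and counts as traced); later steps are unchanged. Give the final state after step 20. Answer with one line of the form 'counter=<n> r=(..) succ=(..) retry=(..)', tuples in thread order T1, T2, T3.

state after step 11 := counter=8 r=(6,6,3) succ=(0,3,1) retry=(1,0,0)
step 12 (T2 LOAD): counter=8 r=(6,8,3) succ=(0,3,1) retry=(1,0,0)
step 13 (T1 CAS): counter=8 r=(6,8,3) succ=(0,3,1) retry=(2,0,0)
step 14 (T1 LOAD): counter=8 r=(8,8,3) succ=(0,3,1) retry=(2,0,0)
step 15 (T1 CAS): counter=9 r=(8,8,3) succ=(1,3,1) retry=(2,0,0)
step 16 (T1 LOAD): counter=9 r=(9,8,3) succ=(1,3,1) retry=(2,0,0)
step 17 (T1 CAS): counter=10 r=(9,8,3) succ=(2,3,1) retry=(2,0,0)
step 18 (T2 CAS): counter=10 r=(9,8,3) succ=(2,3,1) retry=(2,1,0)
step 19 (T2 LOAD): counter=10 r=(9,10,3) succ=(2,3,1) retry=(2,1,0)
step 20 (T2 CAS): counter=11 r=(9,10,3) succ=(2,4,1) retry=(2,1,0)

counter=11 r=(9,10,3) succ=(2,4,1) retry=(2,1,0)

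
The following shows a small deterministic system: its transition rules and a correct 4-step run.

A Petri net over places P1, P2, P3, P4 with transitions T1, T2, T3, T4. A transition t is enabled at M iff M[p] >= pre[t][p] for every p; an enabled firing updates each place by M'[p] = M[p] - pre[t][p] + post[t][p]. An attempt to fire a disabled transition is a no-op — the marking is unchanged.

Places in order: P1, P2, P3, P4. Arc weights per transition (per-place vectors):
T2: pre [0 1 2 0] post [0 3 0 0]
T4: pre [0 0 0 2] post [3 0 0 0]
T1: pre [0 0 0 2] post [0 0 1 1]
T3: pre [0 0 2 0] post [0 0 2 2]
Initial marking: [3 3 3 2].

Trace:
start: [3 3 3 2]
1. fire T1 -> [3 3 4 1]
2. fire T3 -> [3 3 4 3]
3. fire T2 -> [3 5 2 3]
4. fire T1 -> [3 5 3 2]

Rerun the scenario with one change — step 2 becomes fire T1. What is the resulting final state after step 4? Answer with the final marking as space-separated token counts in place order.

(re-executing from step 2 with the substitution; state before step 2: [3 3 4 1])
2. fire T1 -> [3 3 4 1]
3. fire T2 -> [3 5 2 1]
4. fire T1 -> [3 5 2 1]

3 5 2 1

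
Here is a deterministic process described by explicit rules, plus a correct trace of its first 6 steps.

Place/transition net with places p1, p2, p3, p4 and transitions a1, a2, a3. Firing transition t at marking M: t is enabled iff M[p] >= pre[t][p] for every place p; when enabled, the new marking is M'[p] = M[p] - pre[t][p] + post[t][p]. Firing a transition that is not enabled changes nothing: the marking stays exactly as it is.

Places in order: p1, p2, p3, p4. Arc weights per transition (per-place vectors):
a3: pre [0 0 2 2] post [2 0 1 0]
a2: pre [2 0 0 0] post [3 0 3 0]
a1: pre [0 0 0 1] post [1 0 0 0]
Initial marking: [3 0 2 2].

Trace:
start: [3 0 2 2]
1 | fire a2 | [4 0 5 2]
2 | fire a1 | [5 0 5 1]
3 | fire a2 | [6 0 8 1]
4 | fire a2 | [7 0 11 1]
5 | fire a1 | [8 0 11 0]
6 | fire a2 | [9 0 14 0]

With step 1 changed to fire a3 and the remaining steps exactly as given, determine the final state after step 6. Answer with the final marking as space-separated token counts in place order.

(re-executing from step 1 with the substitution; state before step 1: [3 0 2 2])
1 | fire a3 | [5 0 1 0]
2 | fire a1 | [5 0 1 0]
3 | fire a2 | [6 0 4 0]
4 | fire a2 | [7 0 7 0]
5 | fire a1 | [7 0 7 0]
6 | fire a2 | [8 0 10 0]

8 0 10 0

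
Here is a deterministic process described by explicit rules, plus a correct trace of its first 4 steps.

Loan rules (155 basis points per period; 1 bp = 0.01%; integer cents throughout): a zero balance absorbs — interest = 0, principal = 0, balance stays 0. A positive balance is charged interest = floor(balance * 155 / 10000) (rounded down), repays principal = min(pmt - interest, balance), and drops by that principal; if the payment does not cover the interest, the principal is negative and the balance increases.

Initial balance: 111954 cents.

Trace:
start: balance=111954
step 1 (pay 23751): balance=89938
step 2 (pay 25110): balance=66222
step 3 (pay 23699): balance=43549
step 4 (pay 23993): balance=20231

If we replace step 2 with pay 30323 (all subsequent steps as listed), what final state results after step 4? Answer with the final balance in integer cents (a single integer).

14854

(re-executing from step 2 with the substitution; state before step 2: balance=89938)
step 2 (pay 30323): balance=61009
step 3 (pay 23699): balance=38255
step 4 (pay 23993): balance=14854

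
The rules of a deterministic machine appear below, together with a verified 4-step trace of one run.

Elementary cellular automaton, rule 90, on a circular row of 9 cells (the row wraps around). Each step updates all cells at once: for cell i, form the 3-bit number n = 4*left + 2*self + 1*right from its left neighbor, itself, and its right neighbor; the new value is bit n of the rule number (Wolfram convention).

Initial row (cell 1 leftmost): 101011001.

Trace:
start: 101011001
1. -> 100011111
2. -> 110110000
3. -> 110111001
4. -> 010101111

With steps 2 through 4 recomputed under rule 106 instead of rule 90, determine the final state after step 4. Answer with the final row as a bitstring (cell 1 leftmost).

011010010

(re-executing steps 2..4 under rule 106; state before step 2: 100011111)
2. -> 100110000
3. -> 001110001
4. -> 011010010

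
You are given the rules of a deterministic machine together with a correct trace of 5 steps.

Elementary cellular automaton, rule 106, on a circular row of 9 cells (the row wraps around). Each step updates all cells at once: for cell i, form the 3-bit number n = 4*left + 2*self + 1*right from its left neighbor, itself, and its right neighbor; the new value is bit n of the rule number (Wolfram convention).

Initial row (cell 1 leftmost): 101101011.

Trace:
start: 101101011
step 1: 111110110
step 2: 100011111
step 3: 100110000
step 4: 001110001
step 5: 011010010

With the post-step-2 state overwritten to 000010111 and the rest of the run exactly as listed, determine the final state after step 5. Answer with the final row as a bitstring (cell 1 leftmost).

state after step 2 := 000010111
step 3: 000101101
step 4: 001011110
step 5: 010110010

010110010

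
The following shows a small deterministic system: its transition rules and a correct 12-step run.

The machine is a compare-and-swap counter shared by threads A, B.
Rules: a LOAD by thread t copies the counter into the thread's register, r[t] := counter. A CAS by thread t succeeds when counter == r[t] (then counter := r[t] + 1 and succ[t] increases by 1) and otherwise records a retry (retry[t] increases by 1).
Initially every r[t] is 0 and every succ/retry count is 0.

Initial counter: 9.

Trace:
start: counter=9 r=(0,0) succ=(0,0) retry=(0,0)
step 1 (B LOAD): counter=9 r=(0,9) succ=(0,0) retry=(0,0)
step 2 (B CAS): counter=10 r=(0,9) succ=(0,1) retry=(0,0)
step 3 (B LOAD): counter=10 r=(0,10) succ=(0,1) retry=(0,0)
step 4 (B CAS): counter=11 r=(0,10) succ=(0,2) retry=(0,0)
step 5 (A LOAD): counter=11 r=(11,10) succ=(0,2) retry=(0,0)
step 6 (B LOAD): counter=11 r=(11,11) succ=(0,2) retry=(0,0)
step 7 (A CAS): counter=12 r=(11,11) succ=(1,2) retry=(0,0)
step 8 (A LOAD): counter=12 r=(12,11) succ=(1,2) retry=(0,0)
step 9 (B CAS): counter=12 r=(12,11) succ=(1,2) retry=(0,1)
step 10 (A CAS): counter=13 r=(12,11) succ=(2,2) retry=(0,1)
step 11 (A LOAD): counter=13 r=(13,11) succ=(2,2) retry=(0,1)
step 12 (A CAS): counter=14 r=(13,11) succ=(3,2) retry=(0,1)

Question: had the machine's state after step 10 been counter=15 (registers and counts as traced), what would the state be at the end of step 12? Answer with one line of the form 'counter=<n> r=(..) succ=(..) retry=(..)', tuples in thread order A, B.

counter=16 r=(15,11) succ=(3,2) retry=(0,1)

state after step 10 := counter=15 r=(12,11) succ=(2,2) retry=(0,1)
step 11 (A LOAD): counter=15 r=(15,11) succ=(2,2) retry=(0,1)
step 12 (A CAS): counter=16 r=(15,11) succ=(3,2) retry=(0,1)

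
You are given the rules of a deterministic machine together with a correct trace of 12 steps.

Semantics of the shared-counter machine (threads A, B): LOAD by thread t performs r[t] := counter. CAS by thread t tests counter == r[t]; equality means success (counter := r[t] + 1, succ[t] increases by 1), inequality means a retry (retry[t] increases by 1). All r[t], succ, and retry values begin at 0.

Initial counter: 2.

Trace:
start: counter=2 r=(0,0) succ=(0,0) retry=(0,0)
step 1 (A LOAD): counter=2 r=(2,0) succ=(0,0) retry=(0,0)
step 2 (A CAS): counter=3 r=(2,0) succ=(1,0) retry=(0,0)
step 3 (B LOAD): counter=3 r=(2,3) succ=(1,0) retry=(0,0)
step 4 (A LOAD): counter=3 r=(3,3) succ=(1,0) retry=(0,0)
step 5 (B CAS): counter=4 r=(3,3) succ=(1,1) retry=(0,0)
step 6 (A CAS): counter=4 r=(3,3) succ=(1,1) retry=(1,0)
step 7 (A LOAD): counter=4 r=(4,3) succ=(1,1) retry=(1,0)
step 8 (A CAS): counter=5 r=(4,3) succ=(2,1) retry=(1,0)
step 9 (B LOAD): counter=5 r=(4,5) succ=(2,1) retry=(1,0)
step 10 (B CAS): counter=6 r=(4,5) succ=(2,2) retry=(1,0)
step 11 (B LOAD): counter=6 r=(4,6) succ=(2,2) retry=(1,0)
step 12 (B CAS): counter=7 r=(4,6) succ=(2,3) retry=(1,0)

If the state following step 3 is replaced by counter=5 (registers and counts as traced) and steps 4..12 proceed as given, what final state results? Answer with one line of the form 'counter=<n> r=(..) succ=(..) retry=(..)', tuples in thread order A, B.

counter=9 r=(6,8) succ=(3,2) retry=(0,1)

state after step 3 := counter=5 r=(2,3) succ=(1,0) retry=(0,0)
step 4 (A LOAD): counter=5 r=(5,3) succ=(1,0) retry=(0,0)
step 5 (B CAS): counter=5 r=(5,3) succ=(1,0) retry=(0,1)
step 6 (A CAS): counter=6 r=(5,3) succ=(2,0) retry=(0,1)
step 7 (A LOAD): counter=6 r=(6,3) succ=(2,0) retry=(0,1)
step 8 (A CAS): counter=7 r=(6,3) succ=(3,0) retry=(0,1)
step 9 (B LOAD): counter=7 r=(6,7) succ=(3,0) retry=(0,1)
step 10 (B CAS): counter=8 r=(6,7) succ=(3,1) retry=(0,1)
step 11 (B LOAD): counter=8 r=(6,8) succ=(3,1) retry=(0,1)
step 12 (B CAS): counter=9 r=(6,8) succ=(3,2) retry=(0,1)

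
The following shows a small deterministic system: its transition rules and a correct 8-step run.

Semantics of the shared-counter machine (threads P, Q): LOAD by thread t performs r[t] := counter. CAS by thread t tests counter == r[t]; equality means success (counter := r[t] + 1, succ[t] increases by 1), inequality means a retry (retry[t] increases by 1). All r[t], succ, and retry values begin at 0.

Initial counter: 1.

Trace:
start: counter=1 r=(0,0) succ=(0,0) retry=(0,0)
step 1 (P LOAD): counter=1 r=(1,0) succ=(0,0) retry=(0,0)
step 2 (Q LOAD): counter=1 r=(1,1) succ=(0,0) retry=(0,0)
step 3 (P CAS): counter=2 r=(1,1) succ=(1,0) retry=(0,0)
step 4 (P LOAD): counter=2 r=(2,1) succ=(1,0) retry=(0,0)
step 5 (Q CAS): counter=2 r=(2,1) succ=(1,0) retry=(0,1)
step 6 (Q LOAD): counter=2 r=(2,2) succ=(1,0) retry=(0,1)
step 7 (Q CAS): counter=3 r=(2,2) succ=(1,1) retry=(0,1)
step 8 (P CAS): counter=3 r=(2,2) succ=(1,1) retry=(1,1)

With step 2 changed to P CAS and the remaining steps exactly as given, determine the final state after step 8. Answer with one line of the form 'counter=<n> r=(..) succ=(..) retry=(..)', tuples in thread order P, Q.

counter=3 r=(2,2) succ=(1,1) retry=(2,1)

(re-executing from step 2 with the substitution; state before step 2: counter=1 r=(1,0) succ=(0,0) retry=(0,0))
step 2 (P CAS): counter=2 r=(1,0) succ=(1,0) retry=(0,0)
step 3 (P CAS): counter=2 r=(1,0) succ=(1,0) retry=(1,0)
step 4 (P LOAD): counter=2 r=(2,0) succ=(1,0) retry=(1,0)
step 5 (Q CAS): counter=2 r=(2,0) succ=(1,0) retry=(1,1)
step 6 (Q LOAD): counter=2 r=(2,2) succ=(1,0) retry=(1,1)
step 7 (Q CAS): counter=3 r=(2,2) succ=(1,1) retry=(1,1)
step 8 (P CAS): counter=3 r=(2,2) succ=(1,1) retry=(2,1)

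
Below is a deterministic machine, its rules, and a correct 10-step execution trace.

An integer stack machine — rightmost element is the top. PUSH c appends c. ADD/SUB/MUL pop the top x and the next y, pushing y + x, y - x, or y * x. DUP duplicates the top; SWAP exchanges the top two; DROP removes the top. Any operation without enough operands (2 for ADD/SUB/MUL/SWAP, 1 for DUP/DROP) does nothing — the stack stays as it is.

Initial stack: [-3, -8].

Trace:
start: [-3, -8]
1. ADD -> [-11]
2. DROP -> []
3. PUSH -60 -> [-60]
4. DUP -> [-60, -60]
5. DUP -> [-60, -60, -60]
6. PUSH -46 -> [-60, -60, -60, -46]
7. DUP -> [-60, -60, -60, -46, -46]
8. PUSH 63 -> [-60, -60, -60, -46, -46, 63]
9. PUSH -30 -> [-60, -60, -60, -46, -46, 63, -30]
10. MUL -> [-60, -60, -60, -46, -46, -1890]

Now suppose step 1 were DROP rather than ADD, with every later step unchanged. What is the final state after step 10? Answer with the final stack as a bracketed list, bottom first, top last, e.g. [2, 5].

[-60, -60, -60, -46, -46, -1890]

(re-executing from step 1 with the substitution; state before step 1: [-3, -8])
1. DROP -> [-3]
2. DROP -> []
3. PUSH -60 -> [-60]
4. DUP -> [-60, -60]
5. DUP -> [-60, -60, -60]
6. PUSH -46 -> [-60, -60, -60, -46]
7. DUP -> [-60, -60, -60, -46, -46]
8. PUSH 63 -> [-60, -60, -60, -46, -46, 63]
9. PUSH -30 -> [-60, -60, -60, -46, -46, 63, -30]
10. MUL -> [-60, -60, -60, -46, -46, -1890]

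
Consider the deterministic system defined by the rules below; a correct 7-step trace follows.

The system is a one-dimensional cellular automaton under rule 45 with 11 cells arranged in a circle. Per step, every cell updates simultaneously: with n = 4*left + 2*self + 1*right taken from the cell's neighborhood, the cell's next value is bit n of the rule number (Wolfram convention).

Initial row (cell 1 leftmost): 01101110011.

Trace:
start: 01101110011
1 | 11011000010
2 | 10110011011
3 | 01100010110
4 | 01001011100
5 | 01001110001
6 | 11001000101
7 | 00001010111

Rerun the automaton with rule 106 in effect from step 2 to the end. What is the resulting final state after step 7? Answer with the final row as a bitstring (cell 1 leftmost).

(re-executing steps 2..7 under rule 106; state before step 2: 11011000010)
2 | 11111000101
3 | 00001001011
4 | 00010010111
5 | 00100101101
6 | 01001011110
7 | 10010110010

10010110010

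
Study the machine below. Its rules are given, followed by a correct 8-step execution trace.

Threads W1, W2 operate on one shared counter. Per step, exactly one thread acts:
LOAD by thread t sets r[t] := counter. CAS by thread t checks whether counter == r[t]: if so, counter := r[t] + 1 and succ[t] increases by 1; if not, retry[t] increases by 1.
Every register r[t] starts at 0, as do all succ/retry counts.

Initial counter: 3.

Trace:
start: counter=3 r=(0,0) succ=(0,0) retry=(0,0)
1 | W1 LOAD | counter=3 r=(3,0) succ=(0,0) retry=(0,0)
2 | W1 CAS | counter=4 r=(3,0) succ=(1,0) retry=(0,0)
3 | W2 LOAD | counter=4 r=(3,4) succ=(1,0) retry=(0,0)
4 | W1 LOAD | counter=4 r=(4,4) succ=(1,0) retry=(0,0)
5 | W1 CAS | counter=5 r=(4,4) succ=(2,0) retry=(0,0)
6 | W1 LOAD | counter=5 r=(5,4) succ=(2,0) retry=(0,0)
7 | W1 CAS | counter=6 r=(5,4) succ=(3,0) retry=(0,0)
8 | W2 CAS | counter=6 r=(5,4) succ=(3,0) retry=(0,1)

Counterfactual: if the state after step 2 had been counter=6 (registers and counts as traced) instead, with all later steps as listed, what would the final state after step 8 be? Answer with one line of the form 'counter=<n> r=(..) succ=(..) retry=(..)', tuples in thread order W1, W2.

counter=8 r=(7,6) succ=(3,0) retry=(0,1)

state after step 2 := counter=6 r=(3,0) succ=(1,0) retry=(0,0)
3 | W2 LOAD | counter=6 r=(3,6) succ=(1,0) retry=(0,0)
4 | W1 LOAD | counter=6 r=(6,6) succ=(1,0) retry=(0,0)
5 | W1 CAS | counter=7 r=(6,6) succ=(2,0) retry=(0,0)
6 | W1 LOAD | counter=7 r=(7,6) succ=(2,0) retry=(0,0)
7 | W1 CAS | counter=8 r=(7,6) succ=(3,0) retry=(0,0)
8 | W2 CAS | counter=8 r=(7,6) succ=(3,0) retry=(0,1)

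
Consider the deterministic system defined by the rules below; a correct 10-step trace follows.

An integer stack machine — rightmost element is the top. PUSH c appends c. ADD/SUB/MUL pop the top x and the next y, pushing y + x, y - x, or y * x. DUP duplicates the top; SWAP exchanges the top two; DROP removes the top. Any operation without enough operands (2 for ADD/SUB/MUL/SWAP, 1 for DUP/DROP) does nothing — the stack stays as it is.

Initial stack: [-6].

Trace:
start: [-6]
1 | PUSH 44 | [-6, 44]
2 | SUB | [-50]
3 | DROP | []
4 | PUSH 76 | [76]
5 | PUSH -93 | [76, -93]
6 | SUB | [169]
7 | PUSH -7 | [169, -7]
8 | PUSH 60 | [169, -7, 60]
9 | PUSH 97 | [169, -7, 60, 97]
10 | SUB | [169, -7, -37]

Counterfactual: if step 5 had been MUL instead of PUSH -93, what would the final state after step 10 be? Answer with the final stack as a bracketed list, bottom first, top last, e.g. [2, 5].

[76, -7, -37]

(re-executing from step 5 with the substitution; state before step 5: [76])
5 | MUL | [76]
6 | SUB | [76]
7 | PUSH -7 | [76, -7]
8 | PUSH 60 | [76, -7, 60]
9 | PUSH 97 | [76, -7, 60, 97]
10 | SUB | [76, -7, -37]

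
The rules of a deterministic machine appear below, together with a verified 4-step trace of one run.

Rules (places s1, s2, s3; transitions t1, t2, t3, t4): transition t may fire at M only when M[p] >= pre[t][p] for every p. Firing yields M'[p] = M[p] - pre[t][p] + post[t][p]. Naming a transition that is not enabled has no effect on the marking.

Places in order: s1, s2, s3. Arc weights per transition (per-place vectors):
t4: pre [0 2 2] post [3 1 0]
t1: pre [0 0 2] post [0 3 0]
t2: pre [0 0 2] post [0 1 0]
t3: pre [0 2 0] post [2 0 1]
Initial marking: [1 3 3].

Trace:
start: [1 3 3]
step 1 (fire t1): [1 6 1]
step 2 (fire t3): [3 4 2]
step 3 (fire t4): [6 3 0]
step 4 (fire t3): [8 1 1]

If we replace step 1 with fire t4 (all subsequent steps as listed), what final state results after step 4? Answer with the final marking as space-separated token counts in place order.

(re-executing from step 1 with the substitution; state before step 1: [1 3 3])
step 1 (fire t4): [4 2 1]
step 2 (fire t3): [6 0 2]
step 3 (fire t4): [6 0 2]
step 4 (fire t3): [6 0 2]

6 0 2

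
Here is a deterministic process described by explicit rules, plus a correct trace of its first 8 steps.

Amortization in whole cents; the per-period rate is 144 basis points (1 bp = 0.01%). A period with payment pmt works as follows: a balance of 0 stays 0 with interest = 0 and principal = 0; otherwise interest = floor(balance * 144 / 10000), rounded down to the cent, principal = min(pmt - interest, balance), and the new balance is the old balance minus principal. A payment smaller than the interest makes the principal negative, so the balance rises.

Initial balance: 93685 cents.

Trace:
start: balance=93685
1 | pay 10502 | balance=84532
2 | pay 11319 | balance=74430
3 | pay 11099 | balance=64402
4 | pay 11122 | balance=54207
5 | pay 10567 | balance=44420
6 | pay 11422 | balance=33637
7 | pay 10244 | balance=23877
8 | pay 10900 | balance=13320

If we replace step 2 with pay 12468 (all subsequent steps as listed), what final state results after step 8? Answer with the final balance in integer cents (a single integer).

12069

(re-executing from step 2 with the substitution; state before step 2: balance=84532)
2 | pay 12468 | balance=73281
3 | pay 11099 | balance=63237
4 | pay 11122 | balance=53025
5 | pay 10567 | balance=43221
6 | pay 11422 | balance=32421
7 | pay 10244 | balance=22643
8 | pay 10900 | balance=12069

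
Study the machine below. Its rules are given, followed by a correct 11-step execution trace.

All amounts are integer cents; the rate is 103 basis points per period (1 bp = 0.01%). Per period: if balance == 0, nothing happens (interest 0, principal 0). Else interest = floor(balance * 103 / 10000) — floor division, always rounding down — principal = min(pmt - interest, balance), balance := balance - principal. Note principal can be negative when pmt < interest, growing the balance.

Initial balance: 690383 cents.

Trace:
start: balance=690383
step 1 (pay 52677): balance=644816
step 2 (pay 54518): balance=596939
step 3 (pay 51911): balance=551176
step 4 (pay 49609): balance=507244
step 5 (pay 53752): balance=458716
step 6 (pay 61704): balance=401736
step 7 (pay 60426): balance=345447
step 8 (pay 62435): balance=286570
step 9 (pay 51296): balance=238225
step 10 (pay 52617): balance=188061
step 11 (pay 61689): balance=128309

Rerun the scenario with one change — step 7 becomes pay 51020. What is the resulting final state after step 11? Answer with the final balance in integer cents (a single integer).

138107

(re-executing from step 7 with the substitution; state before step 7: balance=401736)
step 7 (pay 51020): balance=354853
step 8 (pay 62435): balance=296072
step 9 (pay 51296): balance=247825
step 10 (pay 52617): balance=197760
step 11 (pay 61689): balance=138107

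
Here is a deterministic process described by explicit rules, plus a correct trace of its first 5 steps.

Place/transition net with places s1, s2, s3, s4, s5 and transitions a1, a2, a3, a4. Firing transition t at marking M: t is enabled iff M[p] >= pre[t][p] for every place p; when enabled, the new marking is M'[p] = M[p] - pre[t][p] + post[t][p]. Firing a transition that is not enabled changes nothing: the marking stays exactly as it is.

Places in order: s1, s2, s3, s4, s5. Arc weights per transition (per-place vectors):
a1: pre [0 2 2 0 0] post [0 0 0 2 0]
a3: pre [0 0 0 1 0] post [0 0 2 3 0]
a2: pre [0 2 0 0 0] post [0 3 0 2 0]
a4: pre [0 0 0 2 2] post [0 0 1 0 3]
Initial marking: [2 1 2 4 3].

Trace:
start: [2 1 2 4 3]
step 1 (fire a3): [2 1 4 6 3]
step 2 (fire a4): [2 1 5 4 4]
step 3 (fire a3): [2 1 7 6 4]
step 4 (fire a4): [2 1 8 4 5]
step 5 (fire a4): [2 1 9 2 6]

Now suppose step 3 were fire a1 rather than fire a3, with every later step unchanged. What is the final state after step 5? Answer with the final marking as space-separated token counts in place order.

2 1 7 0 6

(re-executing from step 3 with the substitution; state before step 3: [2 1 5 4 4])
step 3 (fire a1): [2 1 5 4 4]
step 4 (fire a4): [2 1 6 2 5]
step 5 (fire a4): [2 1 7 0 6]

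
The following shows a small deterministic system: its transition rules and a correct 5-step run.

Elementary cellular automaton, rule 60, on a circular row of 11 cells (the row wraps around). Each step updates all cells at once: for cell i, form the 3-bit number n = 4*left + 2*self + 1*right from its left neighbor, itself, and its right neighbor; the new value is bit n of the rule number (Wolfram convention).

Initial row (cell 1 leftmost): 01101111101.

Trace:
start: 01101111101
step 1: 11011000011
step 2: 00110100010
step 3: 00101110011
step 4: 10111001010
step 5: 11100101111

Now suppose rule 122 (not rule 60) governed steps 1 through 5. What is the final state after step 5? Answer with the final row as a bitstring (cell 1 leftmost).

(re-executing steps 1..5 under rule 122; state before step 1: 01101111101)
step 1: 11111000110
step 2: 10001101111
step 3: 11011111000
step 4: 11110001101
step 5: 00011011111

00011011111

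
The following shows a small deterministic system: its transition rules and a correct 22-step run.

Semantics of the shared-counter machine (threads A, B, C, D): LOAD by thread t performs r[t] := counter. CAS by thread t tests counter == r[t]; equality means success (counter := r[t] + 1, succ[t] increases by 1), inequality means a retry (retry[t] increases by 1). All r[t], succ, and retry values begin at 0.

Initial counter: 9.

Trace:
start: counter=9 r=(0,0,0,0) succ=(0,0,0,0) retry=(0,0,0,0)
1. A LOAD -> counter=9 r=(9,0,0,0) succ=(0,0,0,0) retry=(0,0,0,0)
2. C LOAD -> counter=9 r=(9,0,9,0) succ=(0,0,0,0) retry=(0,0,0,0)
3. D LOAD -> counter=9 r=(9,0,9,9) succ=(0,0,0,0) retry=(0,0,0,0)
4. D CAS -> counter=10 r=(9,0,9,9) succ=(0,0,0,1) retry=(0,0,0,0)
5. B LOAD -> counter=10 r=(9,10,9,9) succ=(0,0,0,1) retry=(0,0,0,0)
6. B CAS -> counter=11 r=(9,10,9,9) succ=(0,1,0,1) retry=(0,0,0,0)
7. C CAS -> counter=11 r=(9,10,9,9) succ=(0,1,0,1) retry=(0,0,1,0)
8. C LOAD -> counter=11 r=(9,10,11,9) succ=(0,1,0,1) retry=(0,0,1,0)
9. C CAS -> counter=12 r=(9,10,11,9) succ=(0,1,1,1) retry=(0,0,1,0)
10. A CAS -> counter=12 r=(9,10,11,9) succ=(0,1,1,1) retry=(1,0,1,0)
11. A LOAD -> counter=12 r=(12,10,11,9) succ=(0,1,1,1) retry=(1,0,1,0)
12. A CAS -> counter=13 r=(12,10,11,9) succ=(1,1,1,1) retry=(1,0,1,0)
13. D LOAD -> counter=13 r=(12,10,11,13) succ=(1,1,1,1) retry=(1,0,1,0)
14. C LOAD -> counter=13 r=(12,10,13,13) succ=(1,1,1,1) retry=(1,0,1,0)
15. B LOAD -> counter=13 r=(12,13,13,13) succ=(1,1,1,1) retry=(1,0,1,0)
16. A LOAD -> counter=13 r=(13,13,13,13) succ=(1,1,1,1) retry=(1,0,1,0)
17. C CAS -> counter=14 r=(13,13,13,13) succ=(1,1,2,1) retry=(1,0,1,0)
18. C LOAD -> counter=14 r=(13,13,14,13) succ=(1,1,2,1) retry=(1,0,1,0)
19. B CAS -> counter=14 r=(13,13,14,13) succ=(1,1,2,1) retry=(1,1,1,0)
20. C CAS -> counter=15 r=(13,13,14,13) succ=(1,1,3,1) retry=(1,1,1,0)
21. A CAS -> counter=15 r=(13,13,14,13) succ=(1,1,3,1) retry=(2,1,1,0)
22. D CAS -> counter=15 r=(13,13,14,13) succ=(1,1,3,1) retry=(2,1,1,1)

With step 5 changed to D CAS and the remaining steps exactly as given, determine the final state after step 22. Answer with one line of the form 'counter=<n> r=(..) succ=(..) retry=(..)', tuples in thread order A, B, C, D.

(re-executing from step 5 with the substitution; state before step 5: counter=10 r=(9,0,9,9) succ=(0,0,0,1) retry=(0,0,0,0))
5. D CAS -> counter=10 r=(9,0,9,9) succ=(0,0,0,1) retry=(0,0,0,1)
6. B CAS -> counter=10 r=(9,0,9,9) succ=(0,0,0,1) retry=(0,1,0,1)
7. C CAS -> counter=10 r=(9,0,9,9) succ=(0,0,0,1) retry=(0,1,1,1)
8. C LOAD -> counter=10 r=(9,0,10,9) succ=(0,0,0,1) retry=(0,1,1,1)
9. C CAS -> counter=11 r=(9,0,10,9) succ=(0,0,1,1) retry=(0,1,1,1)
10. A CAS -> counter=11 r=(9,0,10,9) succ=(0,0,1,1) retry=(1,1,1,1)
11. A LOAD -> counter=11 r=(11,0,10,9) succ=(0,0,1,1) retry=(1,1,1,1)
12. A CAS -> counter=12 r=(11,0,10,9) succ=(1,0,1,1) retry=(1,1,1,1)
13. D LOAD -> counter=12 r=(11,0,10,12) succ=(1,0,1,1) retry=(1,1,1,1)
14. C LOAD -> counter=12 r=(11,0,12,12) succ=(1,0,1,1) retry=(1,1,1,1)
15. B LOAD -> counter=12 r=(11,12,12,12) succ=(1,0,1,1) retry=(1,1,1,1)
16. A LOAD -> counter=12 r=(12,12,12,12) succ=(1,0,1,1) retry=(1,1,1,1)
17. C CAS -> counter=13 r=(12,12,12,12) succ=(1,0,2,1) retry=(1,1,1,1)
18. C LOAD -> counter=13 r=(12,12,13,12) succ=(1,0,2,1) retry=(1,1,1,1)
19. B CAS -> counter=13 r=(12,12,13,12) succ=(1,0,2,1) retry=(1,2,1,1)
20. C CAS -> counter=14 r=(12,12,13,12) succ=(1,0,3,1) retry=(1,2,1,1)
21. A CAS -> counter=14 r=(12,12,13,12) succ=(1,0,3,1) retry=(2,2,1,1)
22. D CAS -> counter=14 r=(12,12,13,12) succ=(1,0,3,1) retry=(2,2,1,2)

counter=14 r=(12,12,13,12) succ=(1,0,3,1) retry=(2,2,1,2)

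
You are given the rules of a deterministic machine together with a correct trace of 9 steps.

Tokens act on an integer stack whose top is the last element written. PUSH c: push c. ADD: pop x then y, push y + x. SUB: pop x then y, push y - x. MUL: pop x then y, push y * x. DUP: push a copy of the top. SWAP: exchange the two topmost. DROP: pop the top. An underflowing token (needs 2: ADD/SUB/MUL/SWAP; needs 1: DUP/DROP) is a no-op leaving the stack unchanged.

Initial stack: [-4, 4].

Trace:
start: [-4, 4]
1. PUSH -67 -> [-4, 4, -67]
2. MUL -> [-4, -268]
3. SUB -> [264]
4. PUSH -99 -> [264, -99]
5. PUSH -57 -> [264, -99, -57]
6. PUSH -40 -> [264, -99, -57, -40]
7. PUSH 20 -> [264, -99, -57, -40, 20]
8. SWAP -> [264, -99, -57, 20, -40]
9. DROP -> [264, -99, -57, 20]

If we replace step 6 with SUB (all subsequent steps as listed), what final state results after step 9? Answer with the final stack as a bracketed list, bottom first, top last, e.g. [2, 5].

(re-executing from step 6 with the substitution; state before step 6: [264, -99, -57])
6. SUB -> [264, -42]
7. PUSH 20 -> [264, -42, 20]
8. SWAP -> [264, 20, -42]
9. DROP -> [264, 20]

[264, 20]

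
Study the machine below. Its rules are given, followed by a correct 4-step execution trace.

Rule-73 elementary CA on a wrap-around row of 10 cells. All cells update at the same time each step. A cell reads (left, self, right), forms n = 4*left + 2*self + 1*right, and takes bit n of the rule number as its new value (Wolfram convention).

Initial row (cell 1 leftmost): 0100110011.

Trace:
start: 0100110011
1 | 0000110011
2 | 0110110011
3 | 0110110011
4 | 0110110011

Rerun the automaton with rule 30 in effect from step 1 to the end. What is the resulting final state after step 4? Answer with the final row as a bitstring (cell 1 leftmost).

(re-executing steps 1..4 under rule 30; state before step 1: 0100110011)
1 | 0111101110
2 | 1100001001
3 | 0010011111
4 | 1111110000

1111110000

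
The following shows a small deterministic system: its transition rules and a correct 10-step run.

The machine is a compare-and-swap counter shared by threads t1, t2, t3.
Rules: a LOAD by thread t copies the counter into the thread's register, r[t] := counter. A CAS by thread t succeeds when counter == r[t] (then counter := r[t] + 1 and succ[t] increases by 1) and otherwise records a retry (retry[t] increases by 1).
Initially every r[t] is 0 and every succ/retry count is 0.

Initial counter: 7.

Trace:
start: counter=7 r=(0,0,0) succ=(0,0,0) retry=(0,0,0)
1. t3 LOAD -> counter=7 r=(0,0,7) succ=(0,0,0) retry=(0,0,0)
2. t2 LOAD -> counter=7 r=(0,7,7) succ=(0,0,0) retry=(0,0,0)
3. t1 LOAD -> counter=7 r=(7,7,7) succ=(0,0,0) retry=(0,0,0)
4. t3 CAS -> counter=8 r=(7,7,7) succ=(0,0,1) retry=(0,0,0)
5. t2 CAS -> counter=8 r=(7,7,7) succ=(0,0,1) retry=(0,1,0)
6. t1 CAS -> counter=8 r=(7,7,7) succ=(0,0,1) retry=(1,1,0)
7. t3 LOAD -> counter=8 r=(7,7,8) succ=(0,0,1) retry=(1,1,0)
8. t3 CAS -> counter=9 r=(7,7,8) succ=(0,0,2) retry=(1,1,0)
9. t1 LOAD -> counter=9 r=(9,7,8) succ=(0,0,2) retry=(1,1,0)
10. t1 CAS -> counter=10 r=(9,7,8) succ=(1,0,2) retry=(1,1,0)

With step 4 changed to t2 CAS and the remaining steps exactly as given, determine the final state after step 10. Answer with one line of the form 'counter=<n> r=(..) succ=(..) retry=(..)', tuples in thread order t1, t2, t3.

counter=10 r=(9,7,8) succ=(1,1,1) retry=(1,1,0)

(re-executing from step 4 with the substitution; state before step 4: counter=7 r=(7,7,7) succ=(0,0,0) retry=(0,0,0))
4. t2 CAS -> counter=8 r=(7,7,7) succ=(0,1,0) retry=(0,0,0)
5. t2 CAS -> counter=8 r=(7,7,7) succ=(0,1,0) retry=(0,1,0)
6. t1 CAS -> counter=8 r=(7,7,7) succ=(0,1,0) retry=(1,1,0)
7. t3 LOAD -> counter=8 r=(7,7,8) succ=(0,1,0) retry=(1,1,0)
8. t3 CAS -> counter=9 r=(7,7,8) succ=(0,1,1) retry=(1,1,0)
9. t1 LOAD -> counter=9 r=(9,7,8) succ=(0,1,1) retry=(1,1,0)
10. t1 CAS -> counter=10 r=(9,7,8) succ=(1,1,1) retry=(1,1,0)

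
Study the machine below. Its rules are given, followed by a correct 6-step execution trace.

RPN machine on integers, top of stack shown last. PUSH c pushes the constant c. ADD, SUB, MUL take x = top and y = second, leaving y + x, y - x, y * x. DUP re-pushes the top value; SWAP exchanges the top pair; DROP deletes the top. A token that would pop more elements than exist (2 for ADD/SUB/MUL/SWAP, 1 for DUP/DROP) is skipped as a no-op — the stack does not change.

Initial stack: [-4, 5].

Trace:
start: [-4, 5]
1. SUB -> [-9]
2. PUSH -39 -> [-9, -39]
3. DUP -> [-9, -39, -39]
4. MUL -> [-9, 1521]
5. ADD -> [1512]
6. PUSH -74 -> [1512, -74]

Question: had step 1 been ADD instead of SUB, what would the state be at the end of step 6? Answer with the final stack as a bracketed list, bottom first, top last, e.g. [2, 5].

(re-executing from step 1 with the substitution; state before step 1: [-4, 5])
1. ADD -> [1]
2. PUSH -39 -> [1, -39]
3. DUP -> [1, -39, -39]
4. MUL -> [1, 1521]
5. ADD -> [1522]
6. PUSH -74 -> [1522, -74]

[1522, -74]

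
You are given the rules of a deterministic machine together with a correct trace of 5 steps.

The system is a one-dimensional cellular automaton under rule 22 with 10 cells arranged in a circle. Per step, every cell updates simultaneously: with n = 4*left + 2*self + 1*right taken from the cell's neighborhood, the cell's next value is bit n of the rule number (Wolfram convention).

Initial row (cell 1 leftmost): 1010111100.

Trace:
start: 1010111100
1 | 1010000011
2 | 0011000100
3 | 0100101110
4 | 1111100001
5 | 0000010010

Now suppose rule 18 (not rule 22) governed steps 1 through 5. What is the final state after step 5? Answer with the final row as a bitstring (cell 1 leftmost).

0101101000

(re-executing steps 1..5 under rule 18; state before step 1: 1010111100)
1 | 0000000011
2 | 1000000100
3 | 0100001011
4 | 0010010000
5 | 0101101000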